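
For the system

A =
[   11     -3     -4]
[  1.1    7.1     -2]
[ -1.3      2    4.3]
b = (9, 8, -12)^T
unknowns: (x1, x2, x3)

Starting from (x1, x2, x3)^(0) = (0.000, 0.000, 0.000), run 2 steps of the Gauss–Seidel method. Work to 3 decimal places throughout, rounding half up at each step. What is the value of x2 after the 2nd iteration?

Iteration 1:
  x1 = (9 - (-3)·0.000 - (-4)·0.000) / (11) = 0.818
  x2 = (8 - (1.1)·0.818 - (-2)·0.000) / (7.1) = 1.000
  x3 = (-12 - (-1.3)·0.818 - (2)·1.000) / (4.3) = -3.009
Iteration 2:
  x1 = (9 - (-3)·1.000 - (-4)·-3.009) / (11) = -0.003
  x2 = (8 - (1.1)·-0.003 - (-2)·-3.009) / (7.1) = 0.280
  x3 = (-12 - (-1.3)·-0.003 - (2)·0.280) / (4.3) = -2.922

0.280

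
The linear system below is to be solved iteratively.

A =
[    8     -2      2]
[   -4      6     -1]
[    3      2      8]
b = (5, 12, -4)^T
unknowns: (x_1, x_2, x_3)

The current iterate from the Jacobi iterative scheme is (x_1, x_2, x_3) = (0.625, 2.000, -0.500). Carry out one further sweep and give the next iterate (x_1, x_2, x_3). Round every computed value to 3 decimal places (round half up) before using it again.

One sweep:
  x_1 = (5 - (-2)·2.000 - (2)·-0.500) / (8) = 1.250
  x_2 = (12 - (-4)·0.625 - (-1)·-0.500) / (6) = 2.333
  x_3 = (-4 - (3)·0.625 - (2)·2.000) / (8) = -1.234

(1.250, 2.333, -1.234)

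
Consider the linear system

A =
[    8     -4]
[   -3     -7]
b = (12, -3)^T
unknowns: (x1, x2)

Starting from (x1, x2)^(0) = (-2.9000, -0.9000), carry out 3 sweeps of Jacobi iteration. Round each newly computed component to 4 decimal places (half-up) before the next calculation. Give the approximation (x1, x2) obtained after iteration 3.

Iteration 1:
  x1 = (12 - (-4)·-0.9000) / (8) = 1.0500
  x2 = (-3 - (-3)·-2.9000) / (-7) = 1.6714
Iteration 2:
  x1 = (12 - (-4)·1.6714) / (8) = 2.3357
  x2 = (-3 - (-3)·1.0500) / (-7) = -0.0214
Iteration 3:
  x1 = (12 - (-4)·-0.0214) / (8) = 1.4893
  x2 = (-3 - (-3)·2.3357) / (-7) = -0.5724

(1.4893, -0.5724)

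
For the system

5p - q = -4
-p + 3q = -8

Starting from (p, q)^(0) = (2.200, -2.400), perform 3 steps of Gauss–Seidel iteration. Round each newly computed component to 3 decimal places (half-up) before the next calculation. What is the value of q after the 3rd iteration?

Iteration 1:
  p = (-4 - (-1)·-2.400) / (5) = -1.280
  q = (-8 - (-1)·-1.280) / (3) = -3.093
Iteration 2:
  p = (-4 - (-1)·-3.093) / (5) = -1.419
  q = (-8 - (-1)·-1.419) / (3) = -3.140
Iteration 3:
  p = (-4 - (-1)·-3.140) / (5) = -1.428
  q = (-8 - (-1)·-1.428) / (3) = -3.143

-3.143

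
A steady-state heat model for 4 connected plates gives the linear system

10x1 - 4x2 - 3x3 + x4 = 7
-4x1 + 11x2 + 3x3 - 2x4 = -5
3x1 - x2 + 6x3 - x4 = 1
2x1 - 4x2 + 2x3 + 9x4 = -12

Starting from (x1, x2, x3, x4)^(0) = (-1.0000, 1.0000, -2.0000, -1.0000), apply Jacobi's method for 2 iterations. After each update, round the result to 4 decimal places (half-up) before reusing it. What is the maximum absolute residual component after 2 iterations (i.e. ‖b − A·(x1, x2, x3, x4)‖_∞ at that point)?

2.0200

Iteration 1:
  x1 = (7 - (-4)·1.0000 - (-3)·-2.0000 - (1)·-1.0000) / (10) = 0.6000
  x2 = (-5 - (-4)·-1.0000 - (3)·-2.0000 - (-2)·-1.0000) / (11) = -0.4545
  x3 = (1 - (3)·-1.0000 - (-1)·1.0000 - (-1)·-1.0000) / (6) = 0.6667
  x4 = (-12 - (2)·-1.0000 - (-4)·1.0000 - (2)·-2.0000) / (9) = -0.2222
Iteration 2:
  x1 = (7 - (-4)·-0.4545 - (-3)·0.6667 - (1)·-0.2222) / (10) = 0.7404
  x2 = (-5 - (-4)·0.6000 - (3)·0.6667 - (-2)·-0.2222) / (11) = -0.4586
  x3 = (1 - (3)·0.6000 - (-1)·-0.4545 - (-1)·-0.2222) / (6) = -0.2461
  x4 = (-12 - (2)·0.6000 - (-4)·-0.4545 - (2)·0.6667) / (9) = -1.8168
Residual b − A·x = (-1.1599, 0.1109, -2.0200, 1.5282); ∞-norm = 2.0200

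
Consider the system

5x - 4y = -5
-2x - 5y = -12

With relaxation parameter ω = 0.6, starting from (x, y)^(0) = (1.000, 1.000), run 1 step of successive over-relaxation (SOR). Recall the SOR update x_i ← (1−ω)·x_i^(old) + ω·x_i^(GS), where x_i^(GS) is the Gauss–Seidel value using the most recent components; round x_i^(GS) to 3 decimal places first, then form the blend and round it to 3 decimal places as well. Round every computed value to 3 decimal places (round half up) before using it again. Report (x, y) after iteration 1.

(0.280, 1.773)

Iteration 1:
  x: GS value = (-5 - (-4)·1.000) / (5) = -0.200;  x ← (1−ω)·1.000 + ω·-0.200 = 0.280
  y: GS value = (-12 - (-2)·0.280) / (-5) = 2.288;  y ← (1−ω)·1.000 + ω·2.288 = 1.773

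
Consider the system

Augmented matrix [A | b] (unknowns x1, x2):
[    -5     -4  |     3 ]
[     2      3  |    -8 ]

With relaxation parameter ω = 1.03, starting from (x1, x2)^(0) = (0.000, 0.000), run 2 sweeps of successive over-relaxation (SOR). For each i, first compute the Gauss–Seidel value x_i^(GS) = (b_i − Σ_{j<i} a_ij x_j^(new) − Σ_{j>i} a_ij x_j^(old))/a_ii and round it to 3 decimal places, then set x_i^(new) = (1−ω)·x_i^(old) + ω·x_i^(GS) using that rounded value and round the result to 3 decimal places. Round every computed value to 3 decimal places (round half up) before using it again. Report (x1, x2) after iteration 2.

Iteration 1:
  x1: GS value = (3 - (-4)·0.000) / (-5) = -0.600;  x1 ← (1−ω)·0.000 + ω·-0.600 = -0.618
  x2: GS value = (-8 - (2)·-0.618) / (3) = -2.255;  x2 ← (1−ω)·0.000 + ω·-2.255 = -2.323
Iteration 2:
  x1: GS value = (3 - (-4)·-2.323) / (-5) = 1.258;  x1 ← (1−ω)·-0.618 + ω·1.258 = 1.314
  x2: GS value = (-8 - (2)·1.314) / (3) = -3.543;  x2 ← (1−ω)·-2.323 + ω·-3.543 = -3.580

(1.314, -3.580)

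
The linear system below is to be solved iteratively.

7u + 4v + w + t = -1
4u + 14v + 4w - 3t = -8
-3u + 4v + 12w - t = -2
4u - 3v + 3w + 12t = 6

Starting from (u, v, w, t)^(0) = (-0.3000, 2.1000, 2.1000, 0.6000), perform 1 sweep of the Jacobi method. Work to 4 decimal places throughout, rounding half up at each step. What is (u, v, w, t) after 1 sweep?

(-1.7286, -0.9571, -0.8917, 0.6000)

Iteration 1:
  u = (-1 - (4)·2.1000 - (1)·2.1000 - (1)·0.6000) / (7) = -1.7286
  v = (-8 - (4)·-0.3000 - (4)·2.1000 - (-3)·0.6000) / (14) = -0.9571
  w = (-2 - (-3)·-0.3000 - (4)·2.1000 - (-1)·0.6000) / (12) = -0.8917
  t = (6 - (4)·-0.3000 - (-3)·2.1000 - (3)·2.1000) / (12) = 0.6000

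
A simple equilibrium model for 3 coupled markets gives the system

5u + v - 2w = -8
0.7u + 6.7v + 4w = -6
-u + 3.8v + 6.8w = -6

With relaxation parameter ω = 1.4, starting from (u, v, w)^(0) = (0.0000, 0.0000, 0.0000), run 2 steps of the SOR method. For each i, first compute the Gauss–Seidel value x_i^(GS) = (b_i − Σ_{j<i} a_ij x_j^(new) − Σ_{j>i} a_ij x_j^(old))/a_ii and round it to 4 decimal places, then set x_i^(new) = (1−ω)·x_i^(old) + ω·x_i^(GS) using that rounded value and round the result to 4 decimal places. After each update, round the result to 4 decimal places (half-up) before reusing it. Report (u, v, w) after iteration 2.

(-1.6289, 0.1673, -1.3128)

Iteration 1:
  u: GS value = (-8 - (1)·0.0000 - (-2)·0.0000) / (5) = -1.6000;  u ← (1−ω)·0.0000 + ω·-1.6000 = -2.2400
  v: GS value = (-6 - (0.7)·-2.2400 - (4)·0.0000) / (6.7) = -0.6615;  v ← (1−ω)·0.0000 + ω·-0.6615 = -0.9261
  w: GS value = (-6 - (-1)·-2.2400 - (3.8)·-0.9261) / (6.8) = -0.6942;  w ← (1−ω)·0.0000 + ω·-0.6942 = -0.9719
Iteration 2:
  u: GS value = (-8 - (1)·-0.9261 - (-2)·-0.9719) / (5) = -1.8035;  u ← (1−ω)·-2.2400 + ω·-1.8035 = -1.6289
  v: GS value = (-6 - (0.7)·-1.6289 - (4)·-0.9719) / (6.7) = -0.1451;  v ← (1−ω)·-0.9261 + ω·-0.1451 = 0.1673
  w: GS value = (-6 - (-1)·-1.6289 - (3.8)·0.1673) / (6.8) = -1.2154;  w ← (1−ω)·-0.9719 + ω·-1.2154 = -1.3128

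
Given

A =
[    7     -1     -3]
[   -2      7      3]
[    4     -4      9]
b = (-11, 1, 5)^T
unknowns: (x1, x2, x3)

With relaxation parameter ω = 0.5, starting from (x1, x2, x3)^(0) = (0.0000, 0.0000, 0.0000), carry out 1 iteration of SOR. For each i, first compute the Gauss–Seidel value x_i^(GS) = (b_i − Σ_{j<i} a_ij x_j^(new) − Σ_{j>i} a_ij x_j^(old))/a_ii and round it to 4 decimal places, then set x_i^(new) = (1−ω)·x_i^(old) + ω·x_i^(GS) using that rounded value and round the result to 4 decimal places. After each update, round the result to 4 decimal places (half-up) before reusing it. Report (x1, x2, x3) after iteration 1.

(-0.7857, -0.0408, 0.4433)

Iteration 1:
  x1: GS value = (-11 - (-1)·0.0000 - (-3)·0.0000) / (7) = -1.5714;  x1 ← (1−ω)·0.0000 + ω·-1.5714 = -0.7857
  x2: GS value = (1 - (-2)·-0.7857 - (3)·0.0000) / (7) = -0.0816;  x2 ← (1−ω)·0.0000 + ω·-0.0816 = -0.0408
  x3: GS value = (5 - (4)·-0.7857 - (-4)·-0.0408) / (9) = 0.8866;  x3 ← (1−ω)·0.0000 + ω·0.8866 = 0.4433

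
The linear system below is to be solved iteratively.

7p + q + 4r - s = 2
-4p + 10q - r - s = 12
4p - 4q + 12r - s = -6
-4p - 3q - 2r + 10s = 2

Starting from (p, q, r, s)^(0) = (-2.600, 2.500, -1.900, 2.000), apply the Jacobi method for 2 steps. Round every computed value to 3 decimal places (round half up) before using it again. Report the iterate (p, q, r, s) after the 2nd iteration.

(-0.587, 1.810, -0.916, 1.044)

Iteration 1:
  p = (2 - (1)·2.500 - (4)·-1.900 - (-1)·2.000) / (7) = 1.300
  q = (12 - (-4)·-2.600 - (-1)·-1.900 - (-1)·2.000) / (10) = 0.170
  r = (-6 - (4)·-2.600 - (-4)·2.500 - (-1)·2.000) / (12) = 1.367
  s = (2 - (-4)·-2.600 - (-3)·2.500 - (-2)·-1.900) / (10) = -0.470
Iteration 2:
  p = (2 - (1)·0.170 - (4)·1.367 - (-1)·-0.470) / (7) = -0.587
  q = (12 - (-4)·1.300 - (-1)·1.367 - (-1)·-0.470) / (10) = 1.810
  r = (-6 - (4)·1.300 - (-4)·0.170 - (-1)·-0.470) / (12) = -0.916
  s = (2 - (-4)·1.300 - (-3)·0.170 - (-2)·1.367) / (10) = 1.044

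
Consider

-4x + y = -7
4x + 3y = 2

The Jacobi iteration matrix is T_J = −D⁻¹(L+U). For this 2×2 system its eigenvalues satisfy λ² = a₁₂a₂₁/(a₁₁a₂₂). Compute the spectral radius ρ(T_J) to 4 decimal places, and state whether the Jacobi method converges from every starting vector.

0.5774

a₁₂a₂₁/(a₁₁a₂₂) = (1)·(4) / ((-4)·(3)) = -0.333333
ρ = √|-0.333333| = √0.333333 = 0.5774
ρ < 1, so Jacobi converges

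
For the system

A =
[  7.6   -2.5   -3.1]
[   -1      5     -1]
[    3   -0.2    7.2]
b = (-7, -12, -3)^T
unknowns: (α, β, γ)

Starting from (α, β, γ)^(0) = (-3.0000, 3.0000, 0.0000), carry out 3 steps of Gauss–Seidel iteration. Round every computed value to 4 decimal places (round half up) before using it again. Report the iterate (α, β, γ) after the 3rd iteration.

(-1.7473, -2.6893, 0.2367)

Iteration 1:
  α = (-7 - (-2.5)·3.0000 - (-3.1)·0.0000) / (7.6) = 0.0658
  β = (-12 - (-1)·0.0658 - (-1)·0.0000) / (5) = -2.3868
  γ = (-3 - (3)·0.0658 - (-0.2)·-2.3868) / (7.2) = -0.5104
Iteration 2:
  α = (-7 - (-2.5)·-2.3868 - (-3.1)·-0.5104) / (7.6) = -1.9144
  β = (-12 - (-1)·-1.9144 - (-1)·-0.5104) / (5) = -2.8850
  γ = (-3 - (3)·-1.9144 - (-0.2)·-2.8850) / (7.2) = 0.3009
Iteration 3:
  α = (-7 - (-2.5)·-2.8850 - (-3.1)·0.3009) / (7.6) = -1.7473
  β = (-12 - (-1)·-1.7473 - (-1)·0.3009) / (5) = -2.6893
  γ = (-3 - (3)·-1.7473 - (-0.2)·-2.6893) / (7.2) = 0.2367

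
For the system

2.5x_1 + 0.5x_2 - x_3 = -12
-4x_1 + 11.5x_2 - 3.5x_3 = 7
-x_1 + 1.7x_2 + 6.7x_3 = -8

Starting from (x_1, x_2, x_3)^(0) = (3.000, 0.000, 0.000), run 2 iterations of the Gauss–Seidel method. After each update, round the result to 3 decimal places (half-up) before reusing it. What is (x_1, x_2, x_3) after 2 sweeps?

(-5.244, -1.715, -1.542)

Iteration 1:
  x_1 = (-12 - (0.5)·0.000 - (-1)·0.000) / (2.5) = -4.800
  x_2 = (7 - (-4)·-4.800 - (-3.5)·0.000) / (11.5) = -1.061
  x_3 = (-8 - (-1)·-4.800 - (1.7)·-1.061) / (6.7) = -1.641
Iteration 2:
  x_1 = (-12 - (0.5)·-1.061 - (-1)·-1.641) / (2.5) = -5.244
  x_2 = (7 - (-4)·-5.244 - (-3.5)·-1.641) / (11.5) = -1.715
  x_3 = (-8 - (-1)·-5.244 - (1.7)·-1.715) / (6.7) = -1.542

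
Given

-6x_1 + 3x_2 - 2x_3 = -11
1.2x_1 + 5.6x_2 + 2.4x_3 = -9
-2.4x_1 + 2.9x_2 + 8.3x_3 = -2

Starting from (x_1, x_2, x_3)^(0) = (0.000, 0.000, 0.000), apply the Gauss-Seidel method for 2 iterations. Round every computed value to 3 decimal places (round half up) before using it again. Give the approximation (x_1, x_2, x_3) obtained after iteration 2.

(0.504, -2.139, 0.652)

Iteration 1:
  x_1 = (-11 - (3)·0.000 - (-2)·0.000) / (-6) = 1.833
  x_2 = (-9 - (1.2)·1.833 - (2.4)·0.000) / (5.6) = -2.000
  x_3 = (-2 - (-2.4)·1.833 - (2.9)·-2.000) / (8.3) = 0.988
Iteration 2:
  x_1 = (-11 - (3)·-2.000 - (-2)·0.988) / (-6) = 0.504
  x_2 = (-9 - (1.2)·0.504 - (2.4)·0.988) / (5.6) = -2.139
  x_3 = (-2 - (-2.4)·0.504 - (2.9)·-2.139) / (8.3) = 0.652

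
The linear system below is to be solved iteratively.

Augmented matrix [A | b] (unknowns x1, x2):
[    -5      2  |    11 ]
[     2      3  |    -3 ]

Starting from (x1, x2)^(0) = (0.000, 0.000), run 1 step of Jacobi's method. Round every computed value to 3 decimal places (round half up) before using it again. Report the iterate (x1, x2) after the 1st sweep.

(-2.200, -1.000)

Iteration 1:
  x1 = (11 - (2)·0.000) / (-5) = -2.200
  x2 = (-3 - (2)·0.000) / (3) = -1.000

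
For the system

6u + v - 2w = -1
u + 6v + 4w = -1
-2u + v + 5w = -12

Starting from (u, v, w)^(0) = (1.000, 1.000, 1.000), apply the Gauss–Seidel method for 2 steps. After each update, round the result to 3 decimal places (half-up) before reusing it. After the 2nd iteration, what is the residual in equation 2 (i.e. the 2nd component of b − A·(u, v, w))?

3.062

Iteration 1:
  u = (-1 - (1)·1.000 - (-2)·1.000) / (6) = 0.000
  v = (-1 - (1)·0.000 - (4)·1.000) / (6) = -0.833
  w = (-12 - (-2)·0.000 - (1)·-0.833) / (5) = -2.233
Iteration 2:
  u = (-1 - (1)·-0.833 - (-2)·-2.233) / (6) = -0.772
  v = (-1 - (1)·-0.772 - (4)·-2.233) / (6) = 1.451
  w = (-12 - (-2)·-0.772 - (1)·1.451) / (5) = -2.999
Residual b − A·x = (-3.817, 3.062, 0.000)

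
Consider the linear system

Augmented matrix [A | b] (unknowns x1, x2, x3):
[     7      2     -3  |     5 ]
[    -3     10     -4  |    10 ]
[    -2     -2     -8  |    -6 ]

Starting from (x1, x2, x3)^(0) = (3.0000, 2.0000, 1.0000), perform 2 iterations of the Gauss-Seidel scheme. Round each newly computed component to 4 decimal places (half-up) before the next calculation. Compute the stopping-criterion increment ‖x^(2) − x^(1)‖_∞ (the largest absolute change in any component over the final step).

0.3785

Iteration 1:
  x1 = (5 - (2)·2.0000 - (-3)·1.0000) / (7) = 0.5714
  x2 = (10 - (-3)·0.5714 - (-4)·1.0000) / (10) = 1.5714
  x3 = (-6 - (-2)·0.5714 - (-2)·1.5714) / (-8) = 0.2143
Iteration 2:
  x1 = (5 - (2)·1.5714 - (-3)·0.2143) / (7) = 0.3572
  x2 = (10 - (-3)·0.3572 - (-4)·0.2143) / (10) = 1.1929
  x3 = (-6 - (-2)·0.3572 - (-2)·1.1929) / (-8) = 0.3625
Change: (-0.2142, -0.3785, 0.1482) → max |·| = 0.3785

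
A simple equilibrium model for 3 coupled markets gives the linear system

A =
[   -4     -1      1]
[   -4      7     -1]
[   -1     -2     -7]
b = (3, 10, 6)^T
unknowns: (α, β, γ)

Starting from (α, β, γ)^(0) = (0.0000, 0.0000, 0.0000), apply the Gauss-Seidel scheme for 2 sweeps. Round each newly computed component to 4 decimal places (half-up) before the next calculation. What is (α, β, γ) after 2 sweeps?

(-1.2589, 0.5612, -0.8376)

Iteration 1:
  α = (3 - (-1)·0.0000 - (1)·0.0000) / (-4) = -0.7500
  β = (10 - (-4)·-0.7500 - (-1)·0.0000) / (7) = 1.0000
  γ = (6 - (-1)·-0.7500 - (-2)·1.0000) / (-7) = -1.0357
Iteration 2:
  α = (3 - (-1)·1.0000 - (1)·-1.0357) / (-4) = -1.2589
  β = (10 - (-4)·-1.2589 - (-1)·-1.0357) / (7) = 0.5612
  γ = (6 - (-1)·-1.2589 - (-2)·0.5612) / (-7) = -0.8376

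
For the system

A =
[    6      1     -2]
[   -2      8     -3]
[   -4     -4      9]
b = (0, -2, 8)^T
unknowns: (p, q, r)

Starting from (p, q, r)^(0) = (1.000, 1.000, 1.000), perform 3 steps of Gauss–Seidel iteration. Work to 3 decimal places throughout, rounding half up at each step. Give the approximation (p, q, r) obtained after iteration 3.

Iteration 1:
  p = (0 - (1)·1.000 - (-2)·1.000) / (6) = 0.167
  q = (-2 - (-2)·0.167 - (-3)·1.000) / (8) = 0.167
  r = (8 - (-4)·0.167 - (-4)·0.167) / (9) = 1.037
Iteration 2:
  p = (0 - (1)·0.167 - (-2)·1.037) / (6) = 0.318
  q = (-2 - (-2)·0.318 - (-3)·1.037) / (8) = 0.218
  r = (8 - (-4)·0.318 - (-4)·0.218) / (9) = 1.127
Iteration 3:
  p = (0 - (1)·0.218 - (-2)·1.127) / (6) = 0.339
  q = (-2 - (-2)·0.339 - (-3)·1.127) / (8) = 0.257
  r = (8 - (-4)·0.339 - (-4)·0.257) / (9) = 1.154

(0.339, 0.257, 1.154)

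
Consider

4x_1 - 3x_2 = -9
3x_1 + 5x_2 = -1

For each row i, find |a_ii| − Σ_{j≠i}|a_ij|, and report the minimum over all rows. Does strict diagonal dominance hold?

row 1: |4| − (3) = 1
row 2: |5| − (3) = 2
minimum over rows = 1 → strictly diagonally dominant (convergence guaranteed)

1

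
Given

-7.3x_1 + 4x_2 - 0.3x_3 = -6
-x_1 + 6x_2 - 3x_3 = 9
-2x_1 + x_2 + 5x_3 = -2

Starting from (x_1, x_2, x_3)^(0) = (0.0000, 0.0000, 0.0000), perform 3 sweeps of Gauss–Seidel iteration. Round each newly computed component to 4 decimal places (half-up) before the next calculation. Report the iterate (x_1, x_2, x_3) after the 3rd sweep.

(1.6941, 1.7704, -0.0764)

Iteration 1:
  x_1 = (-6 - (4)·0.0000 - (-0.3)·0.0000) / (-7.3) = 0.8219
  x_2 = (9 - (-1)·0.8219 - (-3)·0.0000) / (6) = 1.6370
  x_3 = (-2 - (-2)·0.8219 - (1)·1.6370) / (5) = -0.3986
Iteration 2:
  x_1 = (-6 - (4)·1.6370 - (-0.3)·-0.3986) / (-7.3) = 1.7353
  x_2 = (9 - (-1)·1.7353 - (-3)·-0.3986) / (6) = 1.5899
  x_3 = (-2 - (-2)·1.7353 - (1)·1.5899) / (5) = -0.0239
Iteration 3:
  x_1 = (-6 - (4)·1.5899 - (-0.3)·-0.0239) / (-7.3) = 1.6941
  x_2 = (9 - (-1)·1.6941 - (-3)·-0.0239) / (6) = 1.7704
  x_3 = (-2 - (-2)·1.6941 - (1)·1.7704) / (5) = -0.0764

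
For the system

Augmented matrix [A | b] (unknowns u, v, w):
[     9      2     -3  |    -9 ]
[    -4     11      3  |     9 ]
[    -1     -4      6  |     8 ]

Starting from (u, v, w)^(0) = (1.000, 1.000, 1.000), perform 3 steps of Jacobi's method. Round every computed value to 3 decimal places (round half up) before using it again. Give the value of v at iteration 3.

Iteration 1:
  u = (-9 - (2)·1.000 - (-3)·1.000) / (9) = -0.889
  v = (9 - (-4)·1.000 - (3)·1.000) / (11) = 0.909
  w = (8 - (-1)·1.000 - (-4)·1.000) / (6) = 2.167
Iteration 2:
  u = (-9 - (2)·0.909 - (-3)·2.167) / (9) = -0.480
  v = (9 - (-4)·-0.889 - (3)·2.167) / (11) = -0.096
  w = (8 - (-1)·-0.889 - (-4)·0.909) / (6) = 1.791
Iteration 3:
  u = (-9 - (2)·-0.096 - (-3)·1.791) / (9) = -0.382
  v = (9 - (-4)·-0.480 - (3)·1.791) / (11) = 0.155
  w = (8 - (-1)·-0.480 - (-4)·-0.096) / (6) = 1.189

0.155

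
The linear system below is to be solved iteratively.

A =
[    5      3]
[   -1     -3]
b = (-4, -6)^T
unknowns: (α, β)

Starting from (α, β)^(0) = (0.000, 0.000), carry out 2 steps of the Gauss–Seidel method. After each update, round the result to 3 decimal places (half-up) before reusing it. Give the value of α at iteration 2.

Iteration 1:
  α = (-4 - (3)·0.000) / (5) = -0.800
  β = (-6 - (-1)·-0.800) / (-3) = 2.267
Iteration 2:
  α = (-4 - (3)·2.267) / (5) = -2.160
  β = (-6 - (-1)·-2.160) / (-3) = 2.720

-2.160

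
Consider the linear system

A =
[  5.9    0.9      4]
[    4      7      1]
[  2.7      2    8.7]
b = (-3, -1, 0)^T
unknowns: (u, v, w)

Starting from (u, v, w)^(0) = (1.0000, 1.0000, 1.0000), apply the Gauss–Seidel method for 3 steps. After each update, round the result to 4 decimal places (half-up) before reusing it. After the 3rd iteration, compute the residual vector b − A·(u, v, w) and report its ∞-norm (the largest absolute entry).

Iteration 1:
  u = (-3 - (0.9)·1.0000 - (4)·1.0000) / (5.9) = -1.3390
  v = (-1 - (4)·-1.3390 - (1)·1.0000) / (7) = 0.4794
  w = (0 - (2.7)·-1.3390 - (2)·0.4794) / (8.7) = 0.3053
Iteration 2:
  u = (-3 - (0.9)·0.4794 - (4)·0.3053) / (5.9) = -0.7886
  v = (-1 - (4)·-0.7886 - (1)·0.3053) / (7) = 0.2642
  w = (0 - (2.7)·-0.7886 - (2)·0.2642) / (8.7) = 0.1840
Iteration 3:
  u = (-3 - (0.9)·0.2642 - (4)·0.1840) / (5.9) = -0.6735
  v = (-1 - (4)·-0.6735 - (1)·0.1840) / (7) = 0.2157
  w = (0 - (2.7)·-0.6735 - (2)·0.2157) / (8.7) = 0.1594
Residual b − A·x = (0.1419, 0.0247, 0.0003); ∞-norm = 0.1419

0.1419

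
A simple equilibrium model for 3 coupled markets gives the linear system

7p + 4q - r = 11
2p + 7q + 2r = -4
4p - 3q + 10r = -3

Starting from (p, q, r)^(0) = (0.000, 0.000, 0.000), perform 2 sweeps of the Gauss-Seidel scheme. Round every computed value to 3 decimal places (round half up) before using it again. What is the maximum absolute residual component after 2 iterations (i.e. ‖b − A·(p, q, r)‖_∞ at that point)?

Iteration 1:
  p = (11 - (4)·0.000 - (-1)·0.000) / (7) = 1.571
  q = (-4 - (2)·1.571 - (2)·0.000) / (7) = -1.020
  r = (-3 - (4)·1.571 - (-3)·-1.020) / (10) = -1.234
Iteration 2:
  p = (11 - (4)·-1.020 - (-1)·-1.234) / (7) = 1.978
  q = (-4 - (2)·1.978 - (2)·-1.234) / (7) = -0.784
  r = (-3 - (4)·1.978 - (-3)·-0.784) / (10) = -1.326
Residual b − A·x = (-1.036, 0.184, -0.004); ∞-norm = 1.036

1.036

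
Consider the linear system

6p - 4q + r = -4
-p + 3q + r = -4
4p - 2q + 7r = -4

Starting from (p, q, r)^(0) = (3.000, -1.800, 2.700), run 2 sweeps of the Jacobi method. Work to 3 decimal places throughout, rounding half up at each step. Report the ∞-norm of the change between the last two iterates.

Iteration 1:
  p = (-4 - (-4)·-1.800 - (1)·2.700) / (6) = -2.317
  q = (-4 - (-1)·3.000 - (1)·2.700) / (3) = -1.233
  r = (-4 - (4)·3.000 - (-2)·-1.800) / (7) = -2.800
Iteration 2:
  p = (-4 - (-4)·-1.233 - (1)·-2.800) / (6) = -1.022
  q = (-4 - (-1)·-2.317 - (1)·-2.800) / (3) = -1.172
  r = (-4 - (4)·-2.317 - (-2)·-1.233) / (7) = 0.400
Change: (1.295, 0.061, 3.200) → max |·| = 3.200

3.200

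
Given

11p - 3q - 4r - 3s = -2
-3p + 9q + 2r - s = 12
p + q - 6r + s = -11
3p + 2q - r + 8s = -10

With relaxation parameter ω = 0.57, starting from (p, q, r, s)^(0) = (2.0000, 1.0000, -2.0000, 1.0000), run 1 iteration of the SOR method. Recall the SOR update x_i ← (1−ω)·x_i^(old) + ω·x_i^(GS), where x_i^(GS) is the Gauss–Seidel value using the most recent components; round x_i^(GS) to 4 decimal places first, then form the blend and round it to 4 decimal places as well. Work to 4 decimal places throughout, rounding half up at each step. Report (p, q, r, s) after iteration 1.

(0.6527, 1.6307, 0.4969, -0.6190)

Iteration 1:
  p: GS value = (-2 - (-3)·1.0000 - (-4)·-2.0000 - (-3)·1.0000) / (11) = -0.3636;  p ← (1−ω)·2.0000 + ω·-0.3636 = 0.6527
  q: GS value = (12 - (-3)·0.6527 - (2)·-2.0000 - (-1)·1.0000) / (9) = 2.1065;  q ← (1−ω)·1.0000 + ω·2.1065 = 1.6307
  r: GS value = (-11 - (1)·0.6527 - (1)·1.6307 - (1)·1.0000) / (-6) = 2.3806;  r ← (1−ω)·-2.0000 + ω·2.3806 = 0.4969
  s: GS value = (-10 - (3)·0.6527 - (2)·1.6307 - (-1)·0.4969) / (8) = -1.8403;  s ← (1−ω)·1.0000 + ω·-1.8403 = -0.6190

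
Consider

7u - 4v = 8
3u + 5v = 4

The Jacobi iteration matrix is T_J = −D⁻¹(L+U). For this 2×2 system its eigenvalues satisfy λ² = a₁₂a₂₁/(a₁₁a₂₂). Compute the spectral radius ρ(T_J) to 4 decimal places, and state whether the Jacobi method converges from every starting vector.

a₁₂a₂₁/(a₁₁a₂₂) = (-4)·(3) / ((7)·(5)) = -0.342857
ρ = √|-0.342857| = √0.342857 = 0.5855
ρ < 1, so Jacobi converges

0.5855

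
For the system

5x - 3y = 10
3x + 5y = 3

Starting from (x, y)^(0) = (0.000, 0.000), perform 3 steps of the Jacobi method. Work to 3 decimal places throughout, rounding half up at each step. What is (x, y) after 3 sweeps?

Iteration 1:
  x = (10 - (-3)·0.000) / (5) = 2.000
  y = (3 - (3)·0.000) / (5) = 0.600
Iteration 2:
  x = (10 - (-3)·0.600) / (5) = 2.360
  y = (3 - (3)·2.000) / (5) = -0.600
Iteration 3:
  x = (10 - (-3)·-0.600) / (5) = 1.640
  y = (3 - (3)·2.360) / (5) = -0.816

(1.640, -0.816)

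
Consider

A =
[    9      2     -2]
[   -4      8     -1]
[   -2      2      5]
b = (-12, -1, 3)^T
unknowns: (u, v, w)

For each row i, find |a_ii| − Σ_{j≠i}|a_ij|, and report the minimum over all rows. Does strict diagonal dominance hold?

1

row 1: |9| − (2+2) = 5
row 2: |8| − (4+1) = 3
row 3: |5| − (2+2) = 1
minimum over rows = 1 → strictly diagonally dominant (convergence guaranteed)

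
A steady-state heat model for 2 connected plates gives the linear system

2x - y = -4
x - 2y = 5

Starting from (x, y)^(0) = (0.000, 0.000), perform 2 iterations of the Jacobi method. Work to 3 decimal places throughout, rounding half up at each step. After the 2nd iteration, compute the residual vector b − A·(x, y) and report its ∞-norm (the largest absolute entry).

Iteration 1:
  x = (-4 - (-1)·0.000) / (2) = -2.000
  y = (5 - (1)·0.000) / (-2) = -2.500
Iteration 2:
  x = (-4 - (-1)·-2.500) / (2) = -3.250
  y = (5 - (1)·-2.000) / (-2) = -3.500
Residual b − A·x = (-1.000, 1.250); ∞-norm = 1.250

1.250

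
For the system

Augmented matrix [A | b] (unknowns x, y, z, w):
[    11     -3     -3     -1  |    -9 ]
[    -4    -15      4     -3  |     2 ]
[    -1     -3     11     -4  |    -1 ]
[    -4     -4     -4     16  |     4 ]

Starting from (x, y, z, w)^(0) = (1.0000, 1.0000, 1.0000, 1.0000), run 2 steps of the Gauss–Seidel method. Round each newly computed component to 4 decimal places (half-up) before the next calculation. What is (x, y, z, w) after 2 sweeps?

Iteration 1:
  x = (-9 - (-3)·1.0000 - (-3)·1.0000 - (-1)·1.0000) / (11) = -0.1818
  y = (2 - (-4)·-0.1818 - (4)·1.0000 - (-3)·1.0000) / (-15) = -0.0182
  z = (-1 - (-1)·-0.1818 - (-3)·-0.0182 - (-4)·1.0000) / (11) = 0.2512
  w = (4 - (-4)·-0.1818 - (-4)·-0.0182 - (-4)·0.2512) / (16) = 0.2628
Iteration 2:
  x = (-9 - (-3)·-0.0182 - (-3)·0.2512 - (-1)·0.2628) / (11) = -0.7307
  y = (2 - (-4)·-0.7307 - (4)·0.2512 - (-3)·0.2628) / (-15) = 0.0759
  z = (-1 - (-1)·-0.7307 - (-3)·0.0759 - (-4)·0.2628) / (11) = -0.0411
  w = (4 - (-4)·-0.7307 - (-4)·0.0759 - (-4)·-0.0411) / (16) = 0.0760

(-0.7307, 0.0759, -0.0411, 0.0760)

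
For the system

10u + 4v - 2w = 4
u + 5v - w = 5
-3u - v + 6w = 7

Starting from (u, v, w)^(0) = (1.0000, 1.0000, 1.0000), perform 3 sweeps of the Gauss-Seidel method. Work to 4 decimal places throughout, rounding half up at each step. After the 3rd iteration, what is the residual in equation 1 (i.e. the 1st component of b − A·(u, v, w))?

Iteration 1:
  u = (4 - (4)·1.0000 - (-2)·1.0000) / (10) = 0.2000
  v = (5 - (1)·0.2000 - (-1)·1.0000) / (5) = 1.1600
  w = (7 - (-3)·0.2000 - (-1)·1.1600) / (6) = 1.4600
Iteration 2:
  u = (4 - (4)·1.1600 - (-2)·1.4600) / (10) = 0.2280
  v = (5 - (1)·0.2280 - (-1)·1.4600) / (5) = 1.2464
  w = (7 - (-3)·0.2280 - (-1)·1.2464) / (6) = 1.4884
Iteration 3:
  u = (4 - (4)·1.2464 - (-2)·1.4884) / (10) = 0.1991
  v = (5 - (1)·0.1991 - (-1)·1.4884) / (5) = 1.2579
  w = (7 - (-3)·0.1991 - (-1)·1.2579) / (6) = 1.4759
Residual b − A·x = (-0.0708, -0.0127, -0.0002)

-0.0708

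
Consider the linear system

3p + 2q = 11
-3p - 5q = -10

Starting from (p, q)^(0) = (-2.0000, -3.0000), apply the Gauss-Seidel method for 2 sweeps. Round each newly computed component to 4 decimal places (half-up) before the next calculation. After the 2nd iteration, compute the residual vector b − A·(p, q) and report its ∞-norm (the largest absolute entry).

1.2800

Iteration 1:
  p = (11 - (2)·-3.0000) / (3) = 5.6667
  q = (-10 - (-3)·5.6667) / (-5) = -1.4000
Iteration 2:
  p = (11 - (2)·-1.4000) / (3) = 4.6000
  q = (-10 - (-3)·4.6000) / (-5) = -0.7600
Residual b − A·x = (-1.2800, 0.0000); ∞-norm = 1.2800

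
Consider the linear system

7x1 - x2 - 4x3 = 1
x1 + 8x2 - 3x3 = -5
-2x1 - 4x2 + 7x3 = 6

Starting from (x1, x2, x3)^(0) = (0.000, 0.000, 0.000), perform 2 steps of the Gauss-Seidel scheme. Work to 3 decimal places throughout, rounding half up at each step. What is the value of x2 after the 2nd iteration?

-0.470

Iteration 1:
  x1 = (1 - (-1)·0.000 - (-4)·0.000) / (7) = 0.143
  x2 = (-5 - (1)·0.143 - (-3)·0.000) / (8) = -0.643
  x3 = (6 - (-2)·0.143 - (-4)·-0.643) / (7) = 0.531
Iteration 2:
  x1 = (1 - (-1)·-0.643 - (-4)·0.531) / (7) = 0.354
  x2 = (-5 - (1)·0.354 - (-3)·0.531) / (8) = -0.470
  x3 = (6 - (-2)·0.354 - (-4)·-0.470) / (7) = 0.690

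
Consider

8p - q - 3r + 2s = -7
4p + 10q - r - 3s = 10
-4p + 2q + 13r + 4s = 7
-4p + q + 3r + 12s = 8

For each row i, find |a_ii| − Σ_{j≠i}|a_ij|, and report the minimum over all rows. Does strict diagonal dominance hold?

2

row 1: |8| − (1+3+2) = 2
row 2: |10| − (4+1+3) = 2
row 3: |13| − (4+2+4) = 3
row 4: |12| − (4+1+3) = 4
minimum over rows = 2 → strictly diagonally dominant (convergence guaranteed)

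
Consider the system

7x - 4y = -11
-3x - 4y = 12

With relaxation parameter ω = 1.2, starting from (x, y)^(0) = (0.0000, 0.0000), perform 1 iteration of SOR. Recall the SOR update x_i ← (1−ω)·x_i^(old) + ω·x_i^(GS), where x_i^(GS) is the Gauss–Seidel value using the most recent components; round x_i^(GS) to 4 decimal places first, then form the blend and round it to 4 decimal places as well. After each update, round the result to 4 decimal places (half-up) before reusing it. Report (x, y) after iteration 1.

Iteration 1:
  x: GS value = (-11 - (-4)·0.0000) / (7) = -1.5714;  x ← (1−ω)·0.0000 + ω·-1.5714 = -1.8857
  y: GS value = (12 - (-3)·-1.8857) / (-4) = -1.5857;  y ← (1−ω)·0.0000 + ω·-1.5857 = -1.9028

(-1.8857, -1.9028)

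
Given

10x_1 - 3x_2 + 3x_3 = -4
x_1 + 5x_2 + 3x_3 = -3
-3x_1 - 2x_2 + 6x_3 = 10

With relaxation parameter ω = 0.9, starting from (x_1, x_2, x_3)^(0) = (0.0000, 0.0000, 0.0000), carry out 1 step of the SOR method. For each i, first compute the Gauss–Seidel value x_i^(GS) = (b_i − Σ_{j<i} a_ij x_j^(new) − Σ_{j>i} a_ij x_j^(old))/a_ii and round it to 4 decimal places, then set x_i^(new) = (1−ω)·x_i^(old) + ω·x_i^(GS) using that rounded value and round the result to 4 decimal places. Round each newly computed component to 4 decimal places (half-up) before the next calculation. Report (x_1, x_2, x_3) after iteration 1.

(-0.3600, -0.4752, 1.1955)

Iteration 1:
  x_1: GS value = (-4 - (-3)·0.0000 - (3)·0.0000) / (10) = -0.4000;  x_1 ← (1−ω)·0.0000 + ω·-0.4000 = -0.3600
  x_2: GS value = (-3 - (1)·-0.3600 - (3)·0.0000) / (5) = -0.5280;  x_2 ← (1−ω)·0.0000 + ω·-0.5280 = -0.4752
  x_3: GS value = (10 - (-3)·-0.3600 - (-2)·-0.4752) / (6) = 1.3283;  x_3 ← (1−ω)·0.0000 + ω·1.3283 = 1.1955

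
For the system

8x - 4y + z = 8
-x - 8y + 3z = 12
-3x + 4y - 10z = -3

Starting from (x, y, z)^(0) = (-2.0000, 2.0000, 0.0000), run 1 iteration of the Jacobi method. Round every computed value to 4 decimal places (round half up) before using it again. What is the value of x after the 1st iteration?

2.0000

Iteration 1:
  x = (8 - (-4)·2.0000 - (1)·0.0000) / (8) = 2.0000
  y = (12 - (-1)·-2.0000 - (3)·0.0000) / (-8) = -1.2500
  z = (-3 - (-3)·-2.0000 - (4)·2.0000) / (-10) = 1.7000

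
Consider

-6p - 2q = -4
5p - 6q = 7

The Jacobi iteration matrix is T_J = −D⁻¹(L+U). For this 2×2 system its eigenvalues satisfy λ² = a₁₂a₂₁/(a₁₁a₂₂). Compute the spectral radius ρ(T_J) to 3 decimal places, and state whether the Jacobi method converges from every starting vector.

a₁₂a₂₁/(a₁₁a₂₂) = (-2)·(5) / ((-6)·(-6)) = -0.277778
ρ = √|-0.277778| = √0.277778 = 0.527
ρ < 1, so Jacobi converges

0.527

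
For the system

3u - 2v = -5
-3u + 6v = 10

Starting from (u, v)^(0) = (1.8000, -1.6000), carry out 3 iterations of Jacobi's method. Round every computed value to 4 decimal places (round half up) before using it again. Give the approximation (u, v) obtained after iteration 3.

(-1.4667, 1.6889)

Iteration 1:
  u = (-5 - (-2)·-1.6000) / (3) = -2.7333
  v = (10 - (-3)·1.8000) / (6) = 2.5667
Iteration 2:
  u = (-5 - (-2)·2.5667) / (3) = 0.0445
  v = (10 - (-3)·-2.7333) / (6) = 0.3000
Iteration 3:
  u = (-5 - (-2)·0.3000) / (3) = -1.4667
  v = (10 - (-3)·0.0445) / (6) = 1.6889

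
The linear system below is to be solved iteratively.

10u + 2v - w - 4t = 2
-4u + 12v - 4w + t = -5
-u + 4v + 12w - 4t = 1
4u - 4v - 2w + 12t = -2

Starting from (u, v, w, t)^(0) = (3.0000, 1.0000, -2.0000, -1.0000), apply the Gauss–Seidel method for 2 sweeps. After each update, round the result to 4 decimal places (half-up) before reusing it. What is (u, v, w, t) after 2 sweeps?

Iteration 1:
  u = (2 - (2)·1.0000 - (-1)·-2.0000 - (-4)·-1.0000) / (10) = -0.6000
  v = (-5 - (-4)·-0.6000 - (-4)·-2.0000 - (1)·-1.0000) / (12) = -1.2000
  w = (1 - (-1)·-0.6000 - (4)·-1.2000 - (-4)·-1.0000) / (12) = 0.1000
  t = (-2 - (4)·-0.6000 - (-4)·-1.2000 - (-2)·0.1000) / (12) = -0.3500
Iteration 2:
  u = (2 - (2)·-1.2000 - (-1)·0.1000 - (-4)·-0.3500) / (10) = 0.3100
  v = (-5 - (-4)·0.3100 - (-4)·0.1000 - (1)·-0.3500) / (12) = -0.2508
  w = (1 - (-1)·0.3100 - (4)·-0.2508 - (-4)·-0.3500) / (12) = 0.0761
  t = (-2 - (4)·0.3100 - (-4)·-0.2508 - (-2)·0.0761) / (12) = -0.3409

(0.3100, -0.2508, 0.0761, -0.3409)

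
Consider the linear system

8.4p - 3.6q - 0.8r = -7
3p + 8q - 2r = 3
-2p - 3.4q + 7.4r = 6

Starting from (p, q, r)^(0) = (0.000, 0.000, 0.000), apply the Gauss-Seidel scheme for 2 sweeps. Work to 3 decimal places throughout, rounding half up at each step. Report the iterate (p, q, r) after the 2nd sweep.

Iteration 1:
  p = (-7 - (-3.6)·0.000 - (-0.8)·0.000) / (8.4) = -0.833
  q = (3 - (3)·-0.833 - (-2)·0.000) / (8) = 0.687
  r = (6 - (-2)·-0.833 - (-3.4)·0.687) / (7.4) = 0.901
Iteration 2:
  p = (-7 - (-3.6)·0.687 - (-0.8)·0.901) / (8.4) = -0.453
  q = (3 - (3)·-0.453 - (-2)·0.901) / (8) = 0.770
  r = (6 - (-2)·-0.453 - (-3.4)·0.770) / (7.4) = 1.042

(-0.453, 0.770, 1.042)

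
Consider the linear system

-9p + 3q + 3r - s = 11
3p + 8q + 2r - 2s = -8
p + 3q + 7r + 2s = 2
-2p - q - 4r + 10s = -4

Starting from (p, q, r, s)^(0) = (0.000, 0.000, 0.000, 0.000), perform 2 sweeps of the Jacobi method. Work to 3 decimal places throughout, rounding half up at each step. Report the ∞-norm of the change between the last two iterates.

Iteration 1:
  p = (11 - (3)·0.000 - (3)·0.000 - (-1)·0.000) / (-9) = -1.222
  q = (-8 - (3)·0.000 - (2)·0.000 - (-2)·0.000) / (8) = -1.000
  r = (2 - (1)·0.000 - (3)·0.000 - (2)·0.000) / (7) = 0.286
  s = (-4 - (-2)·0.000 - (-1)·0.000 - (-4)·0.000) / (10) = -0.400
Iteration 2:
  p = (11 - (3)·-1.000 - (3)·0.286 - (-1)·-0.400) / (-9) = -1.416
  q = (-8 - (3)·-1.222 - (2)·0.286 - (-2)·-0.400) / (8) = -0.713
  r = (2 - (1)·-1.222 - (3)·-1.000 - (2)·-0.400) / (7) = 1.003
  s = (-4 - (-2)·-1.222 - (-1)·-1.000 - (-4)·0.286) / (10) = -0.630
Change: (-0.194, 0.287, 0.717, -0.230) → max |·| = 0.717

0.717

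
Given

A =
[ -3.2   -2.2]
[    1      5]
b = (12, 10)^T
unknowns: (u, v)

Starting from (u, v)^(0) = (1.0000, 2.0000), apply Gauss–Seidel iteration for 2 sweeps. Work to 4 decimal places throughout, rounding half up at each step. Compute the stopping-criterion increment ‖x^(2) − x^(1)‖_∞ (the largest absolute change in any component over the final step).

0.7047

Iteration 1:
  u = (12 - (-2.2)·2.0000) / (-3.2) = -5.1250
  v = (10 - (1)·-5.1250) / (5) = 3.0250
Iteration 2:
  u = (12 - (-2.2)·3.0250) / (-3.2) = -5.8297
  v = (10 - (1)·-5.8297) / (5) = 3.1659
Change: (-0.7047, 0.1409) → max |·| = 0.7047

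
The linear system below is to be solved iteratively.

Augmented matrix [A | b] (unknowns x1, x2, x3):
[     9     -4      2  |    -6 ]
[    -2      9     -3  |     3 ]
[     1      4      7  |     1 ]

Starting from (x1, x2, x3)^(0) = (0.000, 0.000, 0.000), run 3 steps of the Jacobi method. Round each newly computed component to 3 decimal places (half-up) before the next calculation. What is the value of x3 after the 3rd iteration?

Iteration 1:
  x1 = (-6 - (-4)·0.000 - (2)·0.000) / (9) = -0.667
  x2 = (3 - (-2)·0.000 - (-3)·0.000) / (9) = 0.333
  x3 = (1 - (1)·0.000 - (4)·0.000) / (7) = 0.143
Iteration 2:
  x1 = (-6 - (-4)·0.333 - (2)·0.143) / (9) = -0.550
  x2 = (3 - (-2)·-0.667 - (-3)·0.143) / (9) = 0.233
  x3 = (1 - (1)·-0.667 - (4)·0.333) / (7) = 0.048
Iteration 3:
  x1 = (-6 - (-4)·0.233 - (2)·0.048) / (9) = -0.574
  x2 = (3 - (-2)·-0.550 - (-3)·0.048) / (9) = 0.227
  x3 = (1 - (1)·-0.550 - (4)·0.233) / (7) = 0.088

0.088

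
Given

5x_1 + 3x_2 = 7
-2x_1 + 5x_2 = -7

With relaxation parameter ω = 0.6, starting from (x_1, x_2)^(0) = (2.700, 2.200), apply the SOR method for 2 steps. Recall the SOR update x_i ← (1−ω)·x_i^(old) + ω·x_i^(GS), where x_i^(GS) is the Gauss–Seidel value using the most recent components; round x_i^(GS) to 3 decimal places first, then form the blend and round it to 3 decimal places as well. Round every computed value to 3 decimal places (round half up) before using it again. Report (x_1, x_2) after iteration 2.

(1.179, -0.432)

Iteration 1:
  x_1: GS value = (7 - (3)·2.200) / (5) = 0.080;  x_1 ← (1−ω)·2.700 + ω·0.080 = 1.128
  x_2: GS value = (-7 - (-2)·1.128) / (5) = -0.949;  x_2 ← (1−ω)·2.200 + ω·-0.949 = 0.311
Iteration 2:
  x_1: GS value = (7 - (3)·0.311) / (5) = 1.213;  x_1 ← (1−ω)·1.128 + ω·1.213 = 1.179
  x_2: GS value = (-7 - (-2)·1.179) / (5) = -0.928;  x_2 ← (1−ω)·0.311 + ω·-0.928 = -0.432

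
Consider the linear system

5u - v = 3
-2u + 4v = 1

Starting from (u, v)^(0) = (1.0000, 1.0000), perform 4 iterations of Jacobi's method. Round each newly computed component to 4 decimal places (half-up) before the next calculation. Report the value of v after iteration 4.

Iteration 1:
  u = (3 - (-1)·1.0000) / (5) = 0.8000
  v = (1 - (-2)·1.0000) / (4) = 0.7500
Iteration 2:
  u = (3 - (-1)·0.7500) / (5) = 0.7500
  v = (1 - (-2)·0.8000) / (4) = 0.6500
Iteration 3:
  u = (3 - (-1)·0.6500) / (5) = 0.7300
  v = (1 - (-2)·0.7500) / (4) = 0.6250
Iteration 4:
  u = (3 - (-1)·0.6250) / (5) = 0.7250
  v = (1 - (-2)·0.7300) / (4) = 0.6150

0.6150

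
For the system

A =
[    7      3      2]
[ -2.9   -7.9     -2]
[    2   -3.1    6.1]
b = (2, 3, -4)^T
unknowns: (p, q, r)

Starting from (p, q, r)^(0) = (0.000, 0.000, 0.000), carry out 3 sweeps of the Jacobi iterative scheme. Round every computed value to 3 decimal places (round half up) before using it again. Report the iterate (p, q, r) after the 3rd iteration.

Iteration 1:
  p = (2 - (3)·0.000 - (2)·0.000) / (7) = 0.286
  q = (3 - (-2.9)·0.000 - (-2)·0.000) / (-7.9) = -0.380
  r = (-4 - (2)·0.000 - (-3.1)·0.000) / (6.1) = -0.656
Iteration 2:
  p = (2 - (3)·-0.380 - (2)·-0.656) / (7) = 0.636
  q = (3 - (-2.9)·0.286 - (-2)·-0.656) / (-7.9) = -0.319
  r = (-4 - (2)·0.286 - (-3.1)·-0.380) / (6.1) = -0.943
Iteration 3:
  p = (2 - (3)·-0.319 - (2)·-0.943) / (7) = 0.692
  q = (3 - (-2.9)·0.636 - (-2)·-0.943) / (-7.9) = -0.374
  r = (-4 - (2)·0.636 - (-3.1)·-0.319) / (6.1) = -1.026

(0.692, -0.374, -1.026)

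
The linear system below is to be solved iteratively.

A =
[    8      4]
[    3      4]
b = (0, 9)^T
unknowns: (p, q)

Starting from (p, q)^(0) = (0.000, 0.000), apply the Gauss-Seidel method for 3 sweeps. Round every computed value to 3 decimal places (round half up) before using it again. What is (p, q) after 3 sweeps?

(-1.547, 3.410)

Iteration 1:
  p = (0 - (4)·0.000) / (8) = 0.000
  q = (9 - (3)·0.000) / (4) = 2.250
Iteration 2:
  p = (0 - (4)·2.250) / (8) = -1.125
  q = (9 - (3)·-1.125) / (4) = 3.094
Iteration 3:
  p = (0 - (4)·3.094) / (8) = -1.547
  q = (9 - (3)·-1.547) / (4) = 3.410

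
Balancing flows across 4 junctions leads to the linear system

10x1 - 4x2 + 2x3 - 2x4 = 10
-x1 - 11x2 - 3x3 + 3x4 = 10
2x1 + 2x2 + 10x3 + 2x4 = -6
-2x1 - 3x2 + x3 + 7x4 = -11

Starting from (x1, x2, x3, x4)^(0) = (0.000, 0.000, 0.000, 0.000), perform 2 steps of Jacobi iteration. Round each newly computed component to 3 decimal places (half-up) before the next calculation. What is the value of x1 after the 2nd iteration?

Iteration 1:
  x1 = (10 - (-4)·0.000 - (2)·0.000 - (-2)·0.000) / (10) = 1.000
  x2 = (10 - (-1)·0.000 - (-3)·0.000 - (3)·0.000) / (-11) = -0.909
  x3 = (-6 - (2)·0.000 - (2)·0.000 - (2)·0.000) / (10) = -0.600
  x4 = (-11 - (-2)·0.000 - (-3)·0.000 - (1)·0.000) / (7) = -1.571
Iteration 2:
  x1 = (10 - (-4)·-0.909 - (2)·-0.600 - (-2)·-1.571) / (10) = 0.442
  x2 = (10 - (-1)·1.000 - (-3)·-0.600 - (3)·-1.571) / (-11) = -1.265
  x3 = (-6 - (2)·1.000 - (2)·-0.909 - (2)·-1.571) / (10) = -0.304
  x4 = (-11 - (-2)·1.000 - (-3)·-0.909 - (1)·-0.600) / (7) = -1.590

0.442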